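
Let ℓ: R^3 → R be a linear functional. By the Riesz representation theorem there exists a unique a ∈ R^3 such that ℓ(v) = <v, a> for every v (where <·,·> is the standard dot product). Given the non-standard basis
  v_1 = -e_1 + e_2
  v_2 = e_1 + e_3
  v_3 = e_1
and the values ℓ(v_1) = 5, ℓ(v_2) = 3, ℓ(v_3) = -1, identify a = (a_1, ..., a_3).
a = (-1, 4, 4)

Write a = (a_1, ..., a_3) in the standard basis. For each basis vector v_i, ℓ(v_i) = <v_i, a> is a linear equation in the a_j's. Collect the n equations into a matrix system V a = ℓ, where row i of V is v_i (expressed in the standard basis). Since V is invertible (lower-triangular with 1s on the diagonal, up to permutation), solve by back-substitution:
  V =
[[-1, 1, 0],
 [1, 0, 1],
 [1, 0, 0]]
  V a = (5, 3, -1)
Solving gives a = (-1, 4, 4).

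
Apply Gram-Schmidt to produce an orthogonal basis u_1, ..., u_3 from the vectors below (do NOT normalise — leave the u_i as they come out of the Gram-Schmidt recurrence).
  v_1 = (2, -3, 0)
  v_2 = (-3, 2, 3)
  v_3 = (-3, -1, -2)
Orthogonal basis:
  u_1 = (2, -3, 0)
  u_2 = (-15/13, -10/13, 3)
  u_3 = (-387/142, -129/71, -215/142)

Apply the Gram-Schmidt recurrence
  u_1 = v_1
  u_i = v_i − Σ_{j<i} ((v_i · u_j) / (u_j · u_j)) · u_j.

Step by step this gives:
  u_1 = (2, -3, 0)
  u_2 = (-15/13, -10/13, 3)
  u_3 = (-387/142, -129/71, -215/142)

Orthogonality check:
  u_2 · u_1 = 0 (should be 0)
  u_3 · u_1 = 0 (should be 0)
  u_3 · u_2 = 0 (should be 0)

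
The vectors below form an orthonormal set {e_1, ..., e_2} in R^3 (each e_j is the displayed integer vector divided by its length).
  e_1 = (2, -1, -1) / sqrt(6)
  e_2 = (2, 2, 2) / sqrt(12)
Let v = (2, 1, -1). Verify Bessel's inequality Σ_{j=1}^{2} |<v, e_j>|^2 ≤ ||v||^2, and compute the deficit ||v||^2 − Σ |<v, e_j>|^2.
Σ |<v, e_j>|^2 = 4; ||v||^2 = 6; deficit = 2

Write each e_j = u_j / sqrt(<u_j, u_j>) where u_j is the displayed integer vector. Then <v, e_j> = <v, u_j> / sqrt(<u_j, u_j>), so |<v, e_j>|^2 = <v, u_j>^2 / <u_j, u_j>.
Coefficients: <v, e_1> = 4/sqrt(6), <v, e_2> = 4/sqrt(12).
Square and sum: Σ |<v, e_j>|^2 = 4.
Compute ||v||^2 = v·v = 6.
Deficit = 6 − 4 = 2 ≥ 0, confirming Bessel's inequality. (The deficit equals ||v − Σ <v,e_j> e_j||^2, the squared distance from v to span{e_j}.)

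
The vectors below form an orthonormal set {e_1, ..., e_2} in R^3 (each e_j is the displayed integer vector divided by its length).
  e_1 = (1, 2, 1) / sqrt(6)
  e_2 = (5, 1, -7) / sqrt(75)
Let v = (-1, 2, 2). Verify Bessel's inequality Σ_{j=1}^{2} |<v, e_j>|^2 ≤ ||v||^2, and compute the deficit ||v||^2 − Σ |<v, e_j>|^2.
Σ |<v, e_j>|^2 = 401/50; ||v||^2 = 9; deficit = 49/50

Write each e_j = u_j / sqrt(<u_j, u_j>) where u_j is the displayed integer vector. Then <v, e_j> = <v, u_j> / sqrt(<u_j, u_j>), so |<v, e_j>|^2 = <v, u_j>^2 / <u_j, u_j>.
Coefficients: <v, e_1> = 5/sqrt(6), <v, e_2> = -17/sqrt(75).
Square and sum: Σ |<v, e_j>|^2 = 401/50.
Compute ||v||^2 = v·v = 9.
Deficit = 9 − 401/50 = 49/50 ≥ 0, confirming Bessel's inequality. (The deficit equals ||v − Σ <v,e_j> e_j||^2, the squared distance from v to span{e_j}.)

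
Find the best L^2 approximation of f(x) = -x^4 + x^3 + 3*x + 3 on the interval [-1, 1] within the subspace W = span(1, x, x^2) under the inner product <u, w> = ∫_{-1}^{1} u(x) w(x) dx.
g(x) = -6*x^2/7 + 18*x/5 + 108/35

The best approximation g ∈ W is the orthogonal projection of f onto W. Writing g = a_0 + a_1 x + a_2 x^2, the coefficients solve the normal equations G · a = b where
  G_{ij} = <φ_i, φ_j> and b_i = <f, φ_i>, with φ_0 = 1, φ_1 = x, φ_2 = x^2.
G =
  [2, 0, 2/3]
  [0, 2/3, 0]
  [2/3, 0, 2/5],
b = (28/5, 12/5, 12/7).
Solving gives a_0 = 108/35, a_1 = 18/5, a_2 = -6/7, so
  g(x) = -6*x^2/7 + 18*x/5 + 108/35.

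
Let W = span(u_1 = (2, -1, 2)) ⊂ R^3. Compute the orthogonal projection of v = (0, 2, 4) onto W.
proj_W(v) = (4/3, -2/3, 4/3)

Set up U = [u_1 | ... | u_1] ∈ R^(3×1). The projector onto W = col(U) is P = U (U^T U)^(-1) U^T.
Compute U^T U =
  [9],
and U^T v = (6).
Solve U^T U · c = U^T v for the coefficients: c = (2/3). The projection is proj_W(v) = U c.
Check: (v - proj_W(v)) · u_1 = 0  (should be 0).
Result: proj_W(v) = (4/3, -2/3, 4/3).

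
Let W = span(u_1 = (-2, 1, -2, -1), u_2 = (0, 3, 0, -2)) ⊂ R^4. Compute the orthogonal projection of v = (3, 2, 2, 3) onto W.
proj_W(v) = (286/105, 22/105, 286/105, 11/35)

Set up U = [u_1 | ... | u_2] ∈ R^(4×2). The projector onto W = col(U) is P = U (U^T U)^(-1) U^T.
Compute U^T U =
  [10, 5]
  [5, 13],
and U^T v = (-11, 0).
Solve U^T U · c = U^T v for the coefficients: c = (-143/105, 11/21). The projection is proj_W(v) = U c.
Check: (v - proj_W(v)) · u_1 = 0  (should be 0).
Check: (v - proj_W(v)) · u_2 = 0  (should be 0).
Result: proj_W(v) = (286/105, 22/105, 286/105, 11/35).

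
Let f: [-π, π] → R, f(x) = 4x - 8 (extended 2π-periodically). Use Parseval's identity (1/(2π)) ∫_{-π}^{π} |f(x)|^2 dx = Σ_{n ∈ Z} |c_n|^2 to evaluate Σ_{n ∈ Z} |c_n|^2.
Σ |c_n|^2 = 16π^2/3 + 64

Expand and integrate term by term over [-π, π]:
  ∫ (4x)^2 dx = 16·(2π^3/3); ∫ 2·4·(-8)·x dx = 0 (odd integrand); ∫ (-8)^2 dx = 64·2π.
So (1/(2π)) ∫_{-π}^{π} (4x - 8)^2 dx = 16π^2/3 + 64 = 16π^2/3 + 64.
Parseval ⇒ Σ |c_n|^2 = 16π^2/3 + 64.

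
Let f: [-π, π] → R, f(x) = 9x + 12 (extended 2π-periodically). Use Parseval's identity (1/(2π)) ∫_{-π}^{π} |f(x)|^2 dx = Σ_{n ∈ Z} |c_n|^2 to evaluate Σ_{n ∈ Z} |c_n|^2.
Σ |c_n|^2 = 27π^2 + 144

Expand and integrate term by term over [-π, π]:
  ∫ (9x)^2 dx = 81·(2π^3/3); ∫ 2·9·(12)·x dx = 0 (odd integrand); ∫ 12^2 dx = 144·2π.
So (1/(2π)) ∫_{-π}^{π} (9x + 12)^2 dx = 81π^2/3 + 144 = 27π^2 + 144.
Parseval ⇒ Σ |c_n|^2 = 27π^2 + 144.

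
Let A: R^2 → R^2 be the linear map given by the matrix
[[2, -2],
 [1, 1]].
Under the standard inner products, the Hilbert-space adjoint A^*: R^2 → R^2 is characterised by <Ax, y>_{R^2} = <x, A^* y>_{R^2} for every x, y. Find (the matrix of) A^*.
A^* = A^T =
[[2, 1],
 [-2, 1]]

For real matrices with standard dot products, the defining identity <Ax, y> = <x, A^* y> gives (Ax)^T y = x^T (A^*) y, i.e. x^T A^T y = x^T (A^*) y. Since this holds for all x, y, we must have A^* = A^T. Therefore
A^* =
[[2, 1],
 [-2, 1]].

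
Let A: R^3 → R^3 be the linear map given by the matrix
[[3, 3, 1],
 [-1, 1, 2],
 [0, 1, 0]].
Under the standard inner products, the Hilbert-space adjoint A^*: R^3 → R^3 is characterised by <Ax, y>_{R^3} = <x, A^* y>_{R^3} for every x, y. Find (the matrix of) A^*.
A^* = A^T =
[[3, -1, 0],
 [3, 1, 1],
 [1, 2, 0]]

For real matrices with standard dot products, the defining identity <Ax, y> = <x, A^* y> gives (Ax)^T y = x^T (A^*) y, i.e. x^T A^T y = x^T (A^*) y. Since this holds for all x, y, we must have A^* = A^T. Therefore
A^* =
[[3, -1, 0],
 [3, 1, 1],
 [1, 2, 0]].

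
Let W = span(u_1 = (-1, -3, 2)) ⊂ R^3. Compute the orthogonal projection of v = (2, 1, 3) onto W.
proj_W(v) = (-1/14, -3/14, 1/7)

Set up U = [u_1 | ... | u_1] ∈ R^(3×1). The projector onto W = col(U) is P = U (U^T U)^(-1) U^T.
Compute U^T U =
  [14],
and U^T v = (1).
Solve U^T U · c = U^T v for the coefficients: c = (1/14). The projection is proj_W(v) = U c.
Check: (v - proj_W(v)) · u_1 = 0  (should be 0).
Result: proj_W(v) = (-1/14, -3/14, 1/7).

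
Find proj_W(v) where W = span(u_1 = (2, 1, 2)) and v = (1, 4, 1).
proj_W(v) = (16/9, 8/9, 16/9)

Set up U = [u_1 | ... | u_1] ∈ R^(3×1). The projector onto W = col(U) is P = U (U^T U)^(-1) U^T.
Compute U^T U =
  [9],
and U^T v = (8).
Solve U^T U · c = U^T v for the coefficients: c = (8/9). The projection is proj_W(v) = U c.
Check: (v - proj_W(v)) · u_1 = 0  (should be 0).
Result: proj_W(v) = (16/9, 8/9, 16/9).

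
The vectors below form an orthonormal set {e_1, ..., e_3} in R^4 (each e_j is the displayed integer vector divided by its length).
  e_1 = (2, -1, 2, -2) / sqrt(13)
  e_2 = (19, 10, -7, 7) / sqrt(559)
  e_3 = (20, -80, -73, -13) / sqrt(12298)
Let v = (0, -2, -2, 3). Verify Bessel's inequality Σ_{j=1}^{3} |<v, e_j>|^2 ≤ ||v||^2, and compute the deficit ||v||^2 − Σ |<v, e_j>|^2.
Σ |<v, e_j>|^2 = 3181/286; ||v||^2 = 17; deficit = 1681/286

Write each e_j = u_j / sqrt(<u_j, u_j>) where u_j is the displayed integer vector. Then <v, e_j> = <v, u_j> / sqrt(<u_j, u_j>), so |<v, e_j>|^2 = <v, u_j>^2 / <u_j, u_j>.
Coefficients: <v, e_1> = -8/sqrt(13), <v, e_2> = 15/sqrt(559), <v, e_3> = 267/sqrt(12298).
Square and sum: Σ |<v, e_j>|^2 = 3181/286.
Compute ||v||^2 = v·v = 17.
Deficit = 17 − 3181/286 = 1681/286 ≥ 0, confirming Bessel's inequality. (The deficit equals ||v − Σ <v,e_j> e_j||^2, the squared distance from v to span{e_j}.)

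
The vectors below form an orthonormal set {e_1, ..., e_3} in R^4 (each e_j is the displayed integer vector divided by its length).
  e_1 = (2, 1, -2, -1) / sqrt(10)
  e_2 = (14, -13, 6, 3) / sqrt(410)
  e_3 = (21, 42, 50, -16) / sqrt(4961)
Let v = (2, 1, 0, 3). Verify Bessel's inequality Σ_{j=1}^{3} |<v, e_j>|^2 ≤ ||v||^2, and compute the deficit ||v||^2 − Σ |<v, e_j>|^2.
Σ |<v, e_j>|^2 = 250/121; ||v||^2 = 14; deficit = 1444/121

Write each e_j = u_j / sqrt(<u_j, u_j>) where u_j is the displayed integer vector. Then <v, e_j> = <v, u_j> / sqrt(<u_j, u_j>), so |<v, e_j>|^2 = <v, u_j>^2 / <u_j, u_j>.
Coefficients: <v, e_1> = 2/sqrt(10), <v, e_2> = 24/sqrt(410), <v, e_3> = 36/sqrt(4961).
Square and sum: Σ |<v, e_j>|^2 = 250/121.
Compute ||v||^2 = v·v = 14.
Deficit = 14 − 250/121 = 1444/121 ≥ 0, confirming Bessel's inequality. (The deficit equals ||v − Σ <v,e_j> e_j||^2, the squared distance from v to span{e_j}.)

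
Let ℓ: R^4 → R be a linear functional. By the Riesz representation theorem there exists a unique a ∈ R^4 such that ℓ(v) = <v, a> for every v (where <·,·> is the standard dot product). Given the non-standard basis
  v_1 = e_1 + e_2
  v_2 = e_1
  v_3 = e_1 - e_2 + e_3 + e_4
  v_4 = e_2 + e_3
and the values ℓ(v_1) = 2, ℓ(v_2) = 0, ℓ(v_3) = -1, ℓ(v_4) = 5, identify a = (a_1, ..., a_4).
a = (0, 2, 3, -2)

Write a = (a_1, ..., a_4) in the standard basis. For each basis vector v_i, ℓ(v_i) = <v_i, a> is a linear equation in the a_j's. Collect the n equations into a matrix system V a = ℓ, where row i of V is v_i (expressed in the standard basis). Since V is invertible (lower-triangular with 1s on the diagonal, up to permutation), solve by back-substitution:
  V =
[[1, 1, 0, 0],
 [1, 0, 0, 0],
 [1, -1, 1, 1],
 [0, 1, 1, 0]]
  V a = (2, 0, -1, 5)
Solving gives a = (0, 2, 3, -2).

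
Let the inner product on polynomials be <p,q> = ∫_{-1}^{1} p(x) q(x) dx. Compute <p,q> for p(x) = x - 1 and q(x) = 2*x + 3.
<p,q> = -14/3

Expand the product: p(x)·q(x) = 2*x^2 + x - 3.
∫_{-1}^{1} of each monomial x^k gives [2/(k+1) if k even, 0 if k odd]. Integrating term-by-term (or equivalently evaluating the antiderivative F(x) = 2*x^3/3 + x^2/2 - 3*x at the endpoints):
  F(1) − F(−1) = -11/6 − (17/6) = -14/3.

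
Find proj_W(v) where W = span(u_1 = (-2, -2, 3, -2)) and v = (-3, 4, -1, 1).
proj_W(v) = (2/3, 2/3, -1, 2/3)

Set up U = [u_1 | ... | u_1] ∈ R^(4×1). The projector onto W = col(U) is P = U (U^T U)^(-1) U^T.
Compute U^T U =
  [21],
and U^T v = (-7).
Solve U^T U · c = U^T v for the coefficients: c = (-1/3). The projection is proj_W(v) = U c.
Check: (v - proj_W(v)) · u_1 = 0  (should be 0).
Result: proj_W(v) = (2/3, 2/3, -1, 2/3).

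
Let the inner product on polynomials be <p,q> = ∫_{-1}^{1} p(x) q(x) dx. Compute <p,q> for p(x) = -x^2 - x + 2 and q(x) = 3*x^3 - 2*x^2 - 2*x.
<p,q> = -26/15

Expand the product: p(x)·q(x) = -3*x^5 - x^4 + 10*x^3 - 2*x^2 - 4*x.
∫_{-1}^{1} of each monomial x^k gives [2/(k+1) if k even, 0 if k odd]. Integrating term-by-term (or equivalently evaluating the antiderivative F(x) = -x^6/2 - x^5/5 + 5*x^4/2 - 2*x^3/3 - 2*x^2 at the endpoints):
  F(1) − F(−1) = -13/15 − (13/15) = -26/15.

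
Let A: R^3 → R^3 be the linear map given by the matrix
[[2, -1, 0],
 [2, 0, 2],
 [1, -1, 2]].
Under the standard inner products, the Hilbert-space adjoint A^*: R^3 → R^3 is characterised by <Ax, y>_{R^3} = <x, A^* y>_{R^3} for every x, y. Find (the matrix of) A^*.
A^* = A^T =
[[2, 2, 1],
 [-1, 0, -1],
 [0, 2, 2]]

For real matrices with standard dot products, the defining identity <Ax, y> = <x, A^* y> gives (Ax)^T y = x^T (A^*) y, i.e. x^T A^T y = x^T (A^*) y. Since this holds for all x, y, we must have A^* = A^T. Therefore
A^* =
[[2, 2, 1],
 [-1, 0, -1],
 [0, 2, 2]].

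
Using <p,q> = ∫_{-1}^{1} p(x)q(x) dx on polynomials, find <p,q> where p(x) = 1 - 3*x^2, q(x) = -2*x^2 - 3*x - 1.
<p,q> = 16/15

Expand the product: p(x)·q(x) = 6*x^4 + 9*x^3 + x^2 - 3*x - 1.
∫_{-1}^{1} of each monomial x^k gives [2/(k+1) if k even, 0 if k odd]. Integrating term-by-term (or equivalently evaluating the antiderivative F(x) = 6*x^5/5 + 9*x^4/4 + x^3/3 - 3*x^2/2 - x at the endpoints):
  F(1) − F(−1) = 77/60 − (13/60) = 16/15.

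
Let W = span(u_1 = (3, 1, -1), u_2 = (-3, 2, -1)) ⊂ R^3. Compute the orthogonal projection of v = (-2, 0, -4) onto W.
proj_W(v) = (-99/59, 114/59, -65/59)

Set up U = [u_1 | ... | u_2] ∈ R^(3×2). The projector onto W = col(U) is P = U (U^T U)^(-1) U^T.
Compute U^T U =
  [11, -6]
  [-6, 14],
and U^T v = (-2, 10).
Solve U^T U · c = U^T v for the coefficients: c = (16/59, 49/59). The projection is proj_W(v) = U c.
Check: (v - proj_W(v)) · u_1 = 0  (should be 0).
Check: (v - proj_W(v)) · u_2 = 0  (should be 0).
Result: proj_W(v) = (-99/59, 114/59, -65/59).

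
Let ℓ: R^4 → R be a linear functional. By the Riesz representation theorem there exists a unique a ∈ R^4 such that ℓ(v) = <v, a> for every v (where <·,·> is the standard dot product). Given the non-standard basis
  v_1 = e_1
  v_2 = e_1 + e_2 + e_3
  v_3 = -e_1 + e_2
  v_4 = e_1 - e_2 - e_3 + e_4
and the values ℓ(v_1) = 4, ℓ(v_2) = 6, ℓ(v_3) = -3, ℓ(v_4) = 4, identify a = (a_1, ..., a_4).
a = (4, 1, 1, 2)

Write a = (a_1, ..., a_4) in the standard basis. For each basis vector v_i, ℓ(v_i) = <v_i, a> is a linear equation in the a_j's. Collect the n equations into a matrix system V a = ℓ, where row i of V is v_i (expressed in the standard basis). Since V is invertible (lower-triangular with 1s on the diagonal, up to permutation), solve by back-substitution:
  V =
[[1, 0, 0, 0],
 [1, 1, 1, 0],
 [-1, 1, 0, 0],
 [1, -1, -1, 1]]
  V a = (4, 6, -3, 4)
Solving gives a = (4, 1, 1, 2).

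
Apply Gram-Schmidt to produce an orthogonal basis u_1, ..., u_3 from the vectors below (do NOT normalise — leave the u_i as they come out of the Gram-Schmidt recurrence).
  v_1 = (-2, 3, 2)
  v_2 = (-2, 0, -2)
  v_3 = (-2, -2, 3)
Orthogonal basis:
  u_1 = (-2, 3, 2)
  u_2 = (-2, 0, -2)
  u_3 = (-69/34, -46/17, 69/34)

Apply the Gram-Schmidt recurrence
  u_1 = v_1
  u_i = v_i − Σ_{j<i} ((v_i · u_j) / (u_j · u_j)) · u_j.

Step by step this gives:
  u_1 = (-2, 3, 2)
  u_2 = (-2, 0, -2)
  u_3 = (-69/34, -46/17, 69/34)

Orthogonality check:
  u_2 · u_1 = 0 (should be 0)
  u_3 · u_1 = 0 (should be 0)
  u_3 · u_2 = 0 (should be 0)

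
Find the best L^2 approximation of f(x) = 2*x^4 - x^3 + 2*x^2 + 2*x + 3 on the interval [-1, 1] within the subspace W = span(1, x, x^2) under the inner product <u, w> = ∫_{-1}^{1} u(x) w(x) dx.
g(x) = 26*x^2/7 + 7*x/5 + 99/35

The best approximation g ∈ W is the orthogonal projection of f onto W. Writing g = a_0 + a_1 x + a_2 x^2, the coefficients solve the normal equations G · a = b where
  G_{ij} = <φ_i, φ_j> and b_i = <f, φ_i>, with φ_0 = 1, φ_1 = x, φ_2 = x^2.
G =
  [2, 0, 2/3]
  [0, 2/3, 0]
  [2/3, 0, 2/5],
b = (122/15, 14/15, 118/35).
Solving gives a_0 = 99/35, a_1 = 7/5, a_2 = 26/7, so
  g(x) = 26*x^2/7 + 7*x/5 + 99/35.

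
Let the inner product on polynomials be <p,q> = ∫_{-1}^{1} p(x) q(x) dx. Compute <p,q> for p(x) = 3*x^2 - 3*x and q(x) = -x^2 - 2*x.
<p,q> = 14/5

Expand the product: p(x)·q(x) = -3*x^4 - 3*x^3 + 6*x^2.
∫_{-1}^{1} of each monomial x^k gives [2/(k+1) if k even, 0 if k odd]. Integrating term-by-term (or equivalently evaluating the antiderivative F(x) = -3*x^5/5 - 3*x^4/4 + 2*x^3 at the endpoints):
  F(1) − F(−1) = 13/20 − (-43/20) = 14/5.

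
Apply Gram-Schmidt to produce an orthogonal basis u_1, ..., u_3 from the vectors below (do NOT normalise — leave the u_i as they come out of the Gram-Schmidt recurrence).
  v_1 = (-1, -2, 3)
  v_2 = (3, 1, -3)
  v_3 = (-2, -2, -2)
Orthogonal basis:
  u_1 = (-1, -2, 3)
  u_2 = (2, -1, 0)
  u_3 = (-6/5, -12/5, -2)

Apply the Gram-Schmidt recurrence
  u_1 = v_1
  u_i = v_i − Σ_{j<i} ((v_i · u_j) / (u_j · u_j)) · u_j.

Step by step this gives:
  u_1 = (-1, -2, 3)
  u_2 = (2, -1, 0)
  u_3 = (-6/5, -12/5, -2)

Orthogonality check:
  u_2 · u_1 = 0 (should be 0)
  u_3 · u_1 = 0 (should be 0)
  u_3 · u_2 = 0 (should be 0)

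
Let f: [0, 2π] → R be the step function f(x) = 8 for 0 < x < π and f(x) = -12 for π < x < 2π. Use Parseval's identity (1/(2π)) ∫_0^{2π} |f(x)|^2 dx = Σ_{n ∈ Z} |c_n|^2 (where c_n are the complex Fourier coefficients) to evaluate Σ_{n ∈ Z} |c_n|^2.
Σ |c_n|^2 = 104

Parseval equates the L^2 energy of f (normalised by 1/(2π)) with the ℓ^2 sum of its Fourier coefficients: (1/(2π)) ∫_0^{2π} |f|^2 = Σ |c_n|^2.
Compute the left side: (1/(2π)) [∫_0^π 8^2 dx + ∫_π^{2π} (-12)^2 dx] = (1/(2π)) · (64π + 144π) = (64 + 144)/2 = 104.
So Σ_{n ∈ Z} |c_n|^2 = 104.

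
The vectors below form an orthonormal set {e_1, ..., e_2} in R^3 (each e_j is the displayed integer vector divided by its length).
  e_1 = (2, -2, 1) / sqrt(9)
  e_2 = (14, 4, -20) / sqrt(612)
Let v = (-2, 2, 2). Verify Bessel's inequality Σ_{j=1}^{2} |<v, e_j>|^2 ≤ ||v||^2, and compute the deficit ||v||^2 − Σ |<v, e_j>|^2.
Σ |<v, e_j>|^2 = 168/17; ||v||^2 = 12; deficit = 36/17

Write each e_j = u_j / sqrt(<u_j, u_j>) where u_j is the displayed integer vector. Then <v, e_j> = <v, u_j> / sqrt(<u_j, u_j>), so |<v, e_j>|^2 = <v, u_j>^2 / <u_j, u_j>.
Coefficients: <v, e_1> = -6/sqrt(9), <v, e_2> = -60/sqrt(612).
Square and sum: Σ |<v, e_j>|^2 = 168/17.
Compute ||v||^2 = v·v = 12.
Deficit = 12 − 168/17 = 36/17 ≥ 0, confirming Bessel's inequality. (The deficit equals ||v − Σ <v,e_j> e_j||^2, the squared distance from v to span{e_j}.)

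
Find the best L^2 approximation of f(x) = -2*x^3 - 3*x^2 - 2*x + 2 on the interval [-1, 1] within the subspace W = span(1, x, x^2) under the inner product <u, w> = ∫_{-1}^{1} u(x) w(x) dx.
g(x) = -3*x^2 - 16*x/5 + 2

The best approximation g ∈ W is the orthogonal projection of f onto W. Writing g = a_0 + a_1 x + a_2 x^2, the coefficients solve the normal equations G · a = b where
  G_{ij} = <φ_i, φ_j> and b_i = <f, φ_i>, with φ_0 = 1, φ_1 = x, φ_2 = x^2.
G =
  [2, 0, 2/3]
  [0, 2/3, 0]
  [2/3, 0, 2/5],
b = (2, -32/15, 2/15).
Solving gives a_0 = 2, a_1 = -16/5, a_2 = -3, so
  g(x) = -3*x^2 - 16*x/5 + 2.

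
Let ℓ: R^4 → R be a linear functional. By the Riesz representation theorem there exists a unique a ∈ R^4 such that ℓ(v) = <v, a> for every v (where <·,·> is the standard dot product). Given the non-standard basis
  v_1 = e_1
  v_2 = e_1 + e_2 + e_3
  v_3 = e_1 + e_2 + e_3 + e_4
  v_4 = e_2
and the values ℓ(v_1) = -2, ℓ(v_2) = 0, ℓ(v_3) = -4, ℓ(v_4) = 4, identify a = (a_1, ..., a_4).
a = (-2, 4, -2, -4)

Write a = (a_1, ..., a_4) in the standard basis. For each basis vector v_i, ℓ(v_i) = <v_i, a> is a linear equation in the a_j's. Collect the n equations into a matrix system V a = ℓ, where row i of V is v_i (expressed in the standard basis). Since V is invertible (lower-triangular with 1s on the diagonal, up to permutation), solve by back-substitution:
  V =
[[1, 0, 0, 0],
 [1, 1, 1, 0],
 [1, 1, 1, 1],
 [0, 1, 0, 0]]
  V a = (-2, 0, -4, 4)
Solving gives a = (-2, 4, -2, -4).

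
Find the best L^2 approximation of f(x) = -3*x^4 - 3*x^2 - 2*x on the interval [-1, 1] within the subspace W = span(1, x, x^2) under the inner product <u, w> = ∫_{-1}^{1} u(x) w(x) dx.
g(x) = -39*x^2/7 - 2*x + 9/35

The best approximation g ∈ W is the orthogonal projection of f onto W. Writing g = a_0 + a_1 x + a_2 x^2, the coefficients solve the normal equations G · a = b where
  G_{ij} = <φ_i, φ_j> and b_i = <f, φ_i>, with φ_0 = 1, φ_1 = x, φ_2 = x^2.
G =
  [2, 0, 2/3]
  [0, 2/3, 0]
  [2/3, 0, 2/5],
b = (-16/5, -4/3, -72/35).
Solving gives a_0 = 9/35, a_1 = -2, a_2 = -39/7, so
  g(x) = -39*x^2/7 - 2*x + 9/35.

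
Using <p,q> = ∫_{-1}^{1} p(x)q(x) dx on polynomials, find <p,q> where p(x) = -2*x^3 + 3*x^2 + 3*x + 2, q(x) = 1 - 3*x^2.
<p,q> = -8/5

Expand the product: p(x)·q(x) = 6*x^5 - 9*x^4 - 11*x^3 - 3*x^2 + 3*x + 2.
∫_{-1}^{1} of each monomial x^k gives [2/(k+1) if k even, 0 if k odd]. Integrating term-by-term (or equivalently evaluating the antiderivative F(x) = x^6 - 9*x^5/5 - 11*x^4/4 - x^3 + 3*x^2/2 + 2*x at the endpoints):
  F(1) − F(−1) = -21/20 − (11/20) = -8/5.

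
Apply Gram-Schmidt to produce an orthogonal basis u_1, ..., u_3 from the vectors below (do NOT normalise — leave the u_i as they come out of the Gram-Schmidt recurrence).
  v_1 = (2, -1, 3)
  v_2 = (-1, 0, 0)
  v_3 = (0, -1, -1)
Orthogonal basis:
  u_1 = (2, -1, 3)
  u_2 = (-5/7, -1/7, 3/7)
  u_3 = (0, -6/5, -2/5)

Apply the Gram-Schmidt recurrence
  u_1 = v_1
  u_i = v_i − Σ_{j<i} ((v_i · u_j) / (u_j · u_j)) · u_j.

Step by step this gives:
  u_1 = (2, -1, 3)
  u_2 = (-5/7, -1/7, 3/7)
  u_3 = (0, -6/5, -2/5)

Orthogonality check:
  u_2 · u_1 = 0 (should be 0)
  u_3 · u_1 = 0 (should be 0)
  u_3 · u_2 = 0 (should be 0)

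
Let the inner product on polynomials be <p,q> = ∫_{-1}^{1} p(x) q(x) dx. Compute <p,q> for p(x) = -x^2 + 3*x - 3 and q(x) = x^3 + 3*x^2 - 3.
<p,q> = 14

Expand the product: p(x)·q(x) = -x^5 + 6*x^3 - 6*x^2 - 9*x + 9.
∫_{-1}^{1} of each monomial x^k gives [2/(k+1) if k even, 0 if k odd]. Integrating term-by-term (or equivalently evaluating the antiderivative F(x) = -x^6/6 + 3*x^4/2 - 2*x^3 - 9*x^2/2 + 9*x at the endpoints):
  F(1) − F(−1) = 23/6 − (-61/6) = 14.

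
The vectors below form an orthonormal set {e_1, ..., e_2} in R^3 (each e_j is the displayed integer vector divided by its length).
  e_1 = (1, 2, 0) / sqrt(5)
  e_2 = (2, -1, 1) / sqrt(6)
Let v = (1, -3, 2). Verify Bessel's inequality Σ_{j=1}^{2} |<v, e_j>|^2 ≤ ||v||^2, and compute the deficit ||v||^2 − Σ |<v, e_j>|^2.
Σ |<v, e_j>|^2 = 79/6; ||v||^2 = 14; deficit = 5/6

Write each e_j = u_j / sqrt(<u_j, u_j>) where u_j is the displayed integer vector. Then <v, e_j> = <v, u_j> / sqrt(<u_j, u_j>), so |<v, e_j>|^2 = <v, u_j>^2 / <u_j, u_j>.
Coefficients: <v, e_1> = -5/sqrt(5), <v, e_2> = 7/sqrt(6).
Square and sum: Σ |<v, e_j>|^2 = 79/6.
Compute ||v||^2 = v·v = 14.
Deficit = 14 − 79/6 = 5/6 ≥ 0, confirming Bessel's inequality. (The deficit equals ||v − Σ <v,e_j> e_j||^2, the squared distance from v to span{e_j}.)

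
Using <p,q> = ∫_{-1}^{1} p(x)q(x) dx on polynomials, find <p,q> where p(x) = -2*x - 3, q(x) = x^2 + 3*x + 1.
<p,q> = -12

Expand the product: p(x)·q(x) = -2*x^3 - 9*x^2 - 11*x - 3.
∫_{-1}^{1} of each monomial x^k gives [2/(k+1) if k even, 0 if k odd]. Integrating term-by-term (or equivalently evaluating the antiderivative F(x) = -x^4/2 - 3*x^3 - 11*x^2/2 - 3*x at the endpoints):
  F(1) − F(−1) = -12 − (0) = -12.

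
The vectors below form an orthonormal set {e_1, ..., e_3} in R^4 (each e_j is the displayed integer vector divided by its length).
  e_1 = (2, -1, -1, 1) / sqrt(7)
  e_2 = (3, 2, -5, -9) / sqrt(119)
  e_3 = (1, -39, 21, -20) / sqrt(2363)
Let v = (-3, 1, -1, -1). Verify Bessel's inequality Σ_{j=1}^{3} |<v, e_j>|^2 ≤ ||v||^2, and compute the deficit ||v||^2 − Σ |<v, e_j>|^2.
Σ |<v, e_j>|^2 = 1139/139; ||v||^2 = 12; deficit = 529/139

Write each e_j = u_j / sqrt(<u_j, u_j>) where u_j is the displayed integer vector. Then <v, e_j> = <v, u_j> / sqrt(<u_j, u_j>), so |<v, e_j>|^2 = <v, u_j>^2 / <u_j, u_j>.
Coefficients: <v, e_1> = -7/sqrt(7), <v, e_2> = 7/sqrt(119), <v, e_3> = -43/sqrt(2363).
Square and sum: Σ |<v, e_j>|^2 = 1139/139.
Compute ||v||^2 = v·v = 12.
Deficit = 12 − 1139/139 = 529/139 ≥ 0, confirming Bessel's inequality. (The deficit equals ||v − Σ <v,e_j> e_j||^2, the squared distance from v to span{e_j}.)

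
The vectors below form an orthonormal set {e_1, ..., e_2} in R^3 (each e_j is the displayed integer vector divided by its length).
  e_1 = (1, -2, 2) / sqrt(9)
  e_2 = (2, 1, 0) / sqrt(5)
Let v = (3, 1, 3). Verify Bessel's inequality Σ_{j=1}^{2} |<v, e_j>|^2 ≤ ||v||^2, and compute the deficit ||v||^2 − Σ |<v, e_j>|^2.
Σ |<v, e_j>|^2 = 686/45; ||v||^2 = 19; deficit = 169/45

Write each e_j = u_j / sqrt(<u_j, u_j>) where u_j is the displayed integer vector. Then <v, e_j> = <v, u_j> / sqrt(<u_j, u_j>), so |<v, e_j>|^2 = <v, u_j>^2 / <u_j, u_j>.
Coefficients: <v, e_1> = 7/sqrt(9), <v, e_2> = 7/sqrt(5).
Square and sum: Σ |<v, e_j>|^2 = 686/45.
Compute ||v||^2 = v·v = 19.
Deficit = 19 − 686/45 = 169/45 ≥ 0, confirming Bessel's inequality. (The deficit equals ||v − Σ <v,e_j> e_j||^2, the squared distance from v to span{e_j}.)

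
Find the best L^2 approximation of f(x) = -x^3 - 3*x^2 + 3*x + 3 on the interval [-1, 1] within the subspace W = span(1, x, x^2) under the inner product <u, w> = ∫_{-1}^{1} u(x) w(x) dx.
g(x) = -3*x^2 + 12*x/5 + 3

The best approximation g ∈ W is the orthogonal projection of f onto W. Writing g = a_0 + a_1 x + a_2 x^2, the coefficients solve the normal equations G · a = b where
  G_{ij} = <φ_i, φ_j> and b_i = <f, φ_i>, with φ_0 = 1, φ_1 = x, φ_2 = x^2.
G =
  [2, 0, 2/3]
  [0, 2/3, 0]
  [2/3, 0, 2/5],
b = (4, 8/5, 4/5).
Solving gives a_0 = 3, a_1 = 12/5, a_2 = -3, so
  g(x) = -3*x^2 + 12*x/5 + 3.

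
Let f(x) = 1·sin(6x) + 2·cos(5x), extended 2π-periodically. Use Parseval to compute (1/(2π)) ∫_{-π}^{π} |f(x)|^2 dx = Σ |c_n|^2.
Σ |c_n|^2 = 5/2

Expand |f|^2 and use orthogonality of {sin(nx), cos(mx)} on [-π, π]:
  ∫_{-π}^{π} sin(nx)^2 dx = π, ∫ cos(mx)^2 dx = π, and cross terms integrate to 0.
So ∫_{-π}^{π} f(x)^2 dx = 1^2 · π + 2^2 · π = (1 + 4)π.
Divide by 2π: (1 + 4)/2 = 5/2.
By Parseval, this equals Σ |c_n|^2.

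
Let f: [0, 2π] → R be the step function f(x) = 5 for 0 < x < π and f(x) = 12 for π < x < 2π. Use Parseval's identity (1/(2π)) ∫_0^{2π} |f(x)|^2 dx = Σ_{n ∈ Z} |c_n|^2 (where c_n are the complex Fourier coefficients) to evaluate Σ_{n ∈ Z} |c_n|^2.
Σ |c_n|^2 = 169/2

Parseval equates the L^2 energy of f (normalised by 1/(2π)) with the ℓ^2 sum of its Fourier coefficients: (1/(2π)) ∫_0^{2π} |f|^2 = Σ |c_n|^2.
Compute the left side: (1/(2π)) [∫_0^π 5^2 dx + ∫_π^{2π} 12^2 dx] = (1/(2π)) · (25π + 144π) = (25 + 144)/2 = 169/2.
So Σ_{n ∈ Z} |c_n|^2 = 169/2.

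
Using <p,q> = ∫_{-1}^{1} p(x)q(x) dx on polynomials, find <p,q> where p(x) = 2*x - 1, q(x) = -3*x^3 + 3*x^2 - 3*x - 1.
<p,q> = -32/5

Expand the product: p(x)·q(x) = -6*x^4 + 9*x^3 - 9*x^2 + x + 1.
∫_{-1}^{1} of each monomial x^k gives [2/(k+1) if k even, 0 if k odd]. Integrating term-by-term (or equivalently evaluating the antiderivative F(x) = -6*x^5/5 + 9*x^4/4 - 3*x^3 + x^2/2 + x at the endpoints):
  F(1) − F(−1) = -9/20 − (119/20) = -32/5.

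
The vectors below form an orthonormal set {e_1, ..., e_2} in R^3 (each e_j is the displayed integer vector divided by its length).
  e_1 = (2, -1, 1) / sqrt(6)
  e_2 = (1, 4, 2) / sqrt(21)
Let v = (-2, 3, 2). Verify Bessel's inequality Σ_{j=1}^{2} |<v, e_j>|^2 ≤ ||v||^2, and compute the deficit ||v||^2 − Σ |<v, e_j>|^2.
Σ |<v, e_j>|^2 = 27/2; ||v||^2 = 17; deficit = 7/2

Write each e_j = u_j / sqrt(<u_j, u_j>) where u_j is the displayed integer vector. Then <v, e_j> = <v, u_j> / sqrt(<u_j, u_j>), so |<v, e_j>|^2 = <v, u_j>^2 / <u_j, u_j>.
Coefficients: <v, e_1> = -5/sqrt(6), <v, e_2> = 14/sqrt(21).
Square and sum: Σ |<v, e_j>|^2 = 27/2.
Compute ||v||^2 = v·v = 17.
Deficit = 17 − 27/2 = 7/2 ≥ 0, confirming Bessel's inequality. (The deficit equals ||v − Σ <v,e_j> e_j||^2, the squared distance from v to span{e_j}.)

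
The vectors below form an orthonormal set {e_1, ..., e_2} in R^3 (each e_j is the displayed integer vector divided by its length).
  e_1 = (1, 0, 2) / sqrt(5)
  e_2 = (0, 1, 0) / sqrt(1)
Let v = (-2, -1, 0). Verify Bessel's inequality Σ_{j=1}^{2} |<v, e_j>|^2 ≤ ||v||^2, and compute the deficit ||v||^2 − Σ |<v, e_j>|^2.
Σ |<v, e_j>|^2 = 9/5; ||v||^2 = 5; deficit = 16/5

Write each e_j = u_j / sqrt(<u_j, u_j>) where u_j is the displayed integer vector. Then <v, e_j> = <v, u_j> / sqrt(<u_j, u_j>), so |<v, e_j>|^2 = <v, u_j>^2 / <u_j, u_j>.
Coefficients: <v, e_1> = -2/sqrt(5), <v, e_2> = -1/sqrt(1).
Square and sum: Σ |<v, e_j>|^2 = 9/5.
Compute ||v||^2 = v·v = 5.
Deficit = 5 − 9/5 = 16/5 ≥ 0, confirming Bessel's inequality. (The deficit equals ||v − Σ <v,e_j> e_j||^2, the squared distance from v to span{e_j}.)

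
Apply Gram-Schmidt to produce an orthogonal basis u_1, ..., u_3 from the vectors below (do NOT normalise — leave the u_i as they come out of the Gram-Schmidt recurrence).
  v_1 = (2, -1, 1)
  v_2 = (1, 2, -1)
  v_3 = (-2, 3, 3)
Orthogonal basis:
  u_1 = (2, -1, 1)
  u_2 = (4/3, 11/6, -5/6)
  u_3 = (-26/35, 78/35, 26/7)

Apply the Gram-Schmidt recurrence
  u_1 = v_1
  u_i = v_i − Σ_{j<i} ((v_i · u_j) / (u_j · u_j)) · u_j.

Step by step this gives:
  u_1 = (2, -1, 1)
  u_2 = (4/3, 11/6, -5/6)
  u_3 = (-26/35, 78/35, 26/7)

Orthogonality check:
  u_2 · u_1 = 0 (should be 0)
  u_3 · u_1 = 0 (should be 0)
  u_3 · u_2 = 0 (should be 0)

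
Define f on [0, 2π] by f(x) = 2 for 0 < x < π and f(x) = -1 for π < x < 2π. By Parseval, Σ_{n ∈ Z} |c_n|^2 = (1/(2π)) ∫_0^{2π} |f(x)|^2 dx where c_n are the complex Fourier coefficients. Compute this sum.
Σ |c_n|^2 = 5/2

Parseval equates the L^2 energy of f (normalised by 1/(2π)) with the ℓ^2 sum of its Fourier coefficients: (1/(2π)) ∫_0^{2π} |f|^2 = Σ |c_n|^2.
Compute the left side: (1/(2π)) [∫_0^π 2^2 dx + ∫_π^{2π} (-1)^2 dx] = (1/(2π)) · (4π + 1π) = (4 + 1)/2 = 5/2.
So Σ_{n ∈ Z} |c_n|^2 = 5/2.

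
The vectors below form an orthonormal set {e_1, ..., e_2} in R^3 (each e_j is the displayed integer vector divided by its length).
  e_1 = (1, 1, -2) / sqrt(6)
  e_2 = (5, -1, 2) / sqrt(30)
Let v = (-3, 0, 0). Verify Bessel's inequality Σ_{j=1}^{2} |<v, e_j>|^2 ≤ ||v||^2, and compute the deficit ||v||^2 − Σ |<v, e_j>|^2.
Σ |<v, e_j>|^2 = 9; ||v||^2 = 9; deficit = 0

Write each e_j = u_j / sqrt(<u_j, u_j>) where u_j is the displayed integer vector. Then <v, e_j> = <v, u_j> / sqrt(<u_j, u_j>), so |<v, e_j>|^2 = <v, u_j>^2 / <u_j, u_j>.
Coefficients: <v, e_1> = -3/sqrt(6), <v, e_2> = -15/sqrt(30).
Square and sum: Σ |<v, e_j>|^2 = 9.
Compute ||v||^2 = v·v = 9.
Deficit = 9 − 9 = 0 ≥ 0, confirming Bessel's inequality. (The deficit equals ||v − Σ <v,e_j> e_j||^2, the squared distance from v to span{e_j}.)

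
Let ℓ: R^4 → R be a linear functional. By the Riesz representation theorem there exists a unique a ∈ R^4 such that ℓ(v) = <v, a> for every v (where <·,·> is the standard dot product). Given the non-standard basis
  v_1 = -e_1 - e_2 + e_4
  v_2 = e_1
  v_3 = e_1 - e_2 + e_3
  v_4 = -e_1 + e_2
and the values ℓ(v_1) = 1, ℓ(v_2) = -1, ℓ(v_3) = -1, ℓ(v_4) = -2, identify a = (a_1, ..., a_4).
a = (-1, -3, -3, -3)

Write a = (a_1, ..., a_4) in the standard basis. For each basis vector v_i, ℓ(v_i) = <v_i, a> is a linear equation in the a_j's. Collect the n equations into a matrix system V a = ℓ, where row i of V is v_i (expressed in the standard basis). Since V is invertible (lower-triangular with 1s on the diagonal, up to permutation), solve by back-substitution:
  V =
[[-1, -1, 0, 1],
 [1, 0, 0, 0],
 [1, -1, 1, 0],
 [-1, 1, 0, 0]]
  V a = (1, -1, -1, -2)
Solving gives a = (-1, -3, -3, -3).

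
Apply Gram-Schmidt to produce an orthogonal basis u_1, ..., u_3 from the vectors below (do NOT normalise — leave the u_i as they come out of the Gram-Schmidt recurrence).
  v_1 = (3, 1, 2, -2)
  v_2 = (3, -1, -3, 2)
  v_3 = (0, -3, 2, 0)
Orthogonal basis:
  u_1 = (3, 1, 2, -2)
  u_2 = (10/3, -8/9, -25/9, 16/9)
  u_3 = (21/82, -1299/410, 63/41, 69/205)

Apply the Gram-Schmidt recurrence
  u_1 = v_1
  u_i = v_i − Σ_{j<i} ((v_i · u_j) / (u_j · u_j)) · u_j.

Step by step this gives:
  u_1 = (3, 1, 2, -2)
  u_2 = (10/3, -8/9, -25/9, 16/9)
  u_3 = (21/82, -1299/410, 63/41, 69/205)

Orthogonality check:
  u_2 · u_1 = 0 (should be 0)
  u_3 · u_1 = 0 (should be 0)
  u_3 · u_2 = 0 (should be 0)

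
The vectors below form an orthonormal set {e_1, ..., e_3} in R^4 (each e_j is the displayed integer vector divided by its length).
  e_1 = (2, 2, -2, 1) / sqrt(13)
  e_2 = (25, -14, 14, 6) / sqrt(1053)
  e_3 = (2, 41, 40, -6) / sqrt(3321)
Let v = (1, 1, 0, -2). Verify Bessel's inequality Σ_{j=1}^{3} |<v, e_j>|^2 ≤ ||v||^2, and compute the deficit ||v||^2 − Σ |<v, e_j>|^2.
Σ |<v, e_j>|^2 = 50/41; ||v||^2 = 6; deficit = 196/41

Write each e_j = u_j / sqrt(<u_j, u_j>) where u_j is the displayed integer vector. Then <v, e_j> = <v, u_j> / sqrt(<u_j, u_j>), so |<v, e_j>|^2 = <v, u_j>^2 / <u_j, u_j>.
Coefficients: <v, e_1> = 2/sqrt(13), <v, e_2> = -1/sqrt(1053), <v, e_3> = 55/sqrt(3321).
Square and sum: Σ |<v, e_j>|^2 = 50/41.
Compute ||v||^2 = v·v = 6.
Deficit = 6 − 50/41 = 196/41 ≥ 0, confirming Bessel's inequality. (The deficit equals ||v − Σ <v,e_j> e_j||^2, the squared distance from v to span{e_j}.)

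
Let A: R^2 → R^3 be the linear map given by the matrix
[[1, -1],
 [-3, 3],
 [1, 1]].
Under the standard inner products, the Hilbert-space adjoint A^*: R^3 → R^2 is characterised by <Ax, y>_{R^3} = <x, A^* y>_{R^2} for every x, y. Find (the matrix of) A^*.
A^* = A^T =
[[1, -3, 1],
 [-1, 3, 1]]

For real matrices with standard dot products, the defining identity <Ax, y> = <x, A^* y> gives (Ax)^T y = x^T (A^*) y, i.e. x^T A^T y = x^T (A^*) y. Since this holds for all x, y, we must have A^* = A^T. Therefore
A^* =
[[1, -3, 1],
 [-1, 3, 1]].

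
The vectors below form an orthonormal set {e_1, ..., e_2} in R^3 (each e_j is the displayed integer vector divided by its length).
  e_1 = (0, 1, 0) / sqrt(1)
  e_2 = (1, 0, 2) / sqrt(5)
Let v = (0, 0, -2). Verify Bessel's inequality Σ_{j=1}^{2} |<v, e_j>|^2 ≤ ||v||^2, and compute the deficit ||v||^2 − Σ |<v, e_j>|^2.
Σ |<v, e_j>|^2 = 16/5; ||v||^2 = 4; deficit = 4/5

Write each e_j = u_j / sqrt(<u_j, u_j>) where u_j is the displayed integer vector. Then <v, e_j> = <v, u_j> / sqrt(<u_j, u_j>), so |<v, e_j>|^2 = <v, u_j>^2 / <u_j, u_j>.
Coefficients: <v, e_1> = 0/sqrt(1), <v, e_2> = -4/sqrt(5).
Square and sum: Σ |<v, e_j>|^2 = 16/5.
Compute ||v||^2 = v·v = 4.
Deficit = 4 − 16/5 = 4/5 ≥ 0, confirming Bessel's inequality. (The deficit equals ||v − Σ <v,e_j> e_j||^2, the squared distance from v to span{e_j}.)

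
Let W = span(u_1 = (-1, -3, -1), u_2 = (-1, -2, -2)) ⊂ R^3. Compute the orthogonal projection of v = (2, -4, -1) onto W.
proj_W(v) = (-8/9, -59/18, -5/18)

Set up U = [u_1 | ... | u_2] ∈ R^(3×2). The projector onto W = col(U) is P = U (U^T U)^(-1) U^T.
Compute U^T U =
  [11, 9]
  [9, 9],
and U^T v = (11, 8).
Solve U^T U · c = U^T v for the coefficients: c = (3/2, -11/18). The projection is proj_W(v) = U c.
Check: (v - proj_W(v)) · u_1 = 0  (should be 0).
Check: (v - proj_W(v)) · u_2 = 0  (should be 0).
Result: proj_W(v) = (-8/9, -59/18, -5/18).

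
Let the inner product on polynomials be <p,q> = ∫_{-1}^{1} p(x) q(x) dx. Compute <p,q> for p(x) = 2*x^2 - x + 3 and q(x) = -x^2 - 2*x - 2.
<p,q> = -242/15

Expand the product: p(x)·q(x) = -2*x^4 - 3*x^3 - 5*x^2 - 4*x - 6.
∫_{-1}^{1} of each monomial x^k gives [2/(k+1) if k even, 0 if k odd]. Integrating term-by-term (or equivalently evaluating the antiderivative F(x) = -2*x^5/5 - 3*x^4/4 - 5*x^3/3 - 2*x^2 - 6*x at the endpoints):
  F(1) − F(−1) = -649/60 − (319/60) = -242/15.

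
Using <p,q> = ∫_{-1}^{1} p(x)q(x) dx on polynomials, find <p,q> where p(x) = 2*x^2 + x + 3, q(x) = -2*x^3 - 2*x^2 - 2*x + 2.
<p,q> = 104/15

Expand the product: p(x)·q(x) = -4*x^5 - 6*x^4 - 12*x^3 - 4*x^2 - 4*x + 6.
∫_{-1}^{1} of each monomial x^k gives [2/(k+1) if k even, 0 if k odd]. Integrating term-by-term (or equivalently evaluating the antiderivative F(x) = -2*x^6/3 - 6*x^5/5 - 3*x^4 - 4*x^3/3 - 2*x^2 + 6*x at the endpoints):
  F(1) − F(−1) = -11/5 − (-137/15) = 104/15.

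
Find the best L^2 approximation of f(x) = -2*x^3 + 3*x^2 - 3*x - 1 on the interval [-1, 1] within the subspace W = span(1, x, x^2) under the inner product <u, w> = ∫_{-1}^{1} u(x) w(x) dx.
g(x) = 3*x^2 - 21*x/5 - 1

The best approximation g ∈ W is the orthogonal projection of f onto W. Writing g = a_0 + a_1 x + a_2 x^2, the coefficients solve the normal equations G · a = b where
  G_{ij} = <φ_i, φ_j> and b_i = <f, φ_i>, with φ_0 = 1, φ_1 = x, φ_2 = x^2.
G =
  [2, 0, 2/3]
  [0, 2/3, 0]
  [2/3, 0, 2/5],
b = (0, -14/5, 8/15).
Solving gives a_0 = -1, a_1 = -21/5, a_2 = 3, so
  g(x) = 3*x^2 - 21*x/5 - 1.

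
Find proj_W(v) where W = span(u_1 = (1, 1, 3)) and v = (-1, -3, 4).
proj_W(v) = (8/11, 8/11, 24/11)

Set up U = [u_1 | ... | u_1] ∈ R^(3×1). The projector onto W = col(U) is P = U (U^T U)^(-1) U^T.
Compute U^T U =
  [11],
and U^T v = (8).
Solve U^T U · c = U^T v for the coefficients: c = (8/11). The projection is proj_W(v) = U c.
Check: (v - proj_W(v)) · u_1 = 0  (should be 0).
Result: proj_W(v) = (8/11, 8/11, 24/11).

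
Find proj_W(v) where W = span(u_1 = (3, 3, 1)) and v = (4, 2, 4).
proj_W(v) = (66/19, 66/19, 22/19)

Set up U = [u_1 | ... | u_1] ∈ R^(3×1). The projector onto W = col(U) is P = U (U^T U)^(-1) U^T.
Compute U^T U =
  [19],
and U^T v = (22).
Solve U^T U · c = U^T v for the coefficients: c = (22/19). The projection is proj_W(v) = U c.
Check: (v - proj_W(v)) · u_1 = 0  (should be 0).
Result: proj_W(v) = (66/19, 66/19, 22/19).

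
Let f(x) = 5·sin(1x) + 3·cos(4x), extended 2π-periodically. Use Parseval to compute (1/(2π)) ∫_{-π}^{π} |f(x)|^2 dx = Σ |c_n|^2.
Σ |c_n|^2 = 17

Expand |f|^2 and use orthogonality of {sin(nx), cos(mx)} on [-π, π]:
  ∫_{-π}^{π} sin(nx)^2 dx = π, ∫ cos(mx)^2 dx = π, and cross terms integrate to 0.
So ∫_{-π}^{π} f(x)^2 dx = 5^2 · π + 3^2 · π = (25 + 9)π.
Divide by 2π: (25 + 9)/2 = 17.
By Parseval, this equals Σ |c_n|^2.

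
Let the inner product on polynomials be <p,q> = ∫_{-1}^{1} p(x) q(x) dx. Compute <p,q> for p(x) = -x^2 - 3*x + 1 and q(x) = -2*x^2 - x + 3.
<p,q> = 82/15

Expand the product: p(x)·q(x) = 2*x^4 + 7*x^3 - 2*x^2 - 10*x + 3.
∫_{-1}^{1} of each monomial x^k gives [2/(k+1) if k even, 0 if k odd]. Integrating term-by-term (or equivalently evaluating the antiderivative F(x) = 2*x^5/5 + 7*x^4/4 - 2*x^3/3 - 5*x^2 + 3*x at the endpoints):
  F(1) − F(−1) = -31/60 − (-359/60) = 82/15.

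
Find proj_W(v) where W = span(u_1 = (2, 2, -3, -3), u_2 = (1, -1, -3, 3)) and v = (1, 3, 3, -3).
proj_W(v) = (-5/13, 21/13, 27/13, -51/13)

Set up U = [u_1 | ... | u_2] ∈ R^(4×2). The projector onto W = col(U) is P = U (U^T U)^(-1) U^T.
Compute U^T U =
  [26, 0]
  [0, 20],
and U^T v = (8, -20).
Solve U^T U · c = U^T v for the coefficients: c = (4/13, -1). The projection is proj_W(v) = U c.
Check: (v - proj_W(v)) · u_1 = 0  (should be 0).
Check: (v - proj_W(v)) · u_2 = 0  (should be 0).
Result: proj_W(v) = (-5/13, 21/13, 27/13, -51/13).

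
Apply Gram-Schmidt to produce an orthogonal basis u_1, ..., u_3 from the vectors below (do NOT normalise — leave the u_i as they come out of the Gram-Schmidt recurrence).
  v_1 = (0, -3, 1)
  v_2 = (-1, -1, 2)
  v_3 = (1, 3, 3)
Orthogonal basis:
  u_1 = (0, -3, 1)
  u_2 = (-1, 1/2, 3/2)
  u_3 = (17/7, 17/35, 51/35)

Apply the Gram-Schmidt recurrence
  u_1 = v_1
  u_i = v_i − Σ_{j<i} ((v_i · u_j) / (u_j · u_j)) · u_j.

Step by step this gives:
  u_1 = (0, -3, 1)
  u_2 = (-1, 1/2, 3/2)
  u_3 = (17/7, 17/35, 51/35)

Orthogonality check:
  u_2 · u_1 = 0 (should be 0)
  u_3 · u_1 = 0 (should be 0)
  u_3 · u_2 = 0 (should be 0)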